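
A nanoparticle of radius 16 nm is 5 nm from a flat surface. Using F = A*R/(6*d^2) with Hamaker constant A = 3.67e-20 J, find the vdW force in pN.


Convert to SI: R = 16 nm = 1.6e-08 m, d = 5 nm = 5e-09 m
F = A * R / (6 * d^2)
F = 3.67e-20 * 1.6e-08 / (6 * (5e-09)^2)
F = 3.91467e-12 N = 3.915 pN

3.915


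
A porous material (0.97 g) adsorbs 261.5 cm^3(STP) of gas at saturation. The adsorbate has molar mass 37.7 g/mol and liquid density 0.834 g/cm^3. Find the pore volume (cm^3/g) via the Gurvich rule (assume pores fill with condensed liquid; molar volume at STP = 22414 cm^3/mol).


Moles adsorbed n = V_ads / 22414 = 261.5 / 22414 = 1.166682e-02 mol
Liquid volume V_liq = n * M / rho_liq = 1.166682e-02 * 37.7 / 0.834 = 0.52738 cm^3
Specific pore volume V_pore = V_liq / m_sample = 0.52738 / 0.97
V_pore = 0.5437 cm^3/g

0.5437


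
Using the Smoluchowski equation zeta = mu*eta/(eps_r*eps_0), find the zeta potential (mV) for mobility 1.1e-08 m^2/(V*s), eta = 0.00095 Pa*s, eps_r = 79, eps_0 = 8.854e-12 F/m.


Smoluchowski equation: zeta = mu * eta / (eps_r * eps_0)
zeta = 1.1e-08 * 0.00095 / (79 * 8.854e-12)
zeta = 0.01494 V = 14.94 mV

14.94


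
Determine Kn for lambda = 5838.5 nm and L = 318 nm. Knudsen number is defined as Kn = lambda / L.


Knudsen number Kn = lambda / L
Kn = 5838.5 / 318
Kn = 18.3601

18.3601


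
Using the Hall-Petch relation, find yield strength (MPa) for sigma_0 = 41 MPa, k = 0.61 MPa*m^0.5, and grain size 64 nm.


d = 64 nm = 6.4e-08 m
sqrt(d) = 0.0002529822
Hall-Petch contribution = k / sqrt(d) = 0.61 / 0.0002529822 = 2411.2 MPa
sigma = sigma_0 + k/sqrt(d) = 41 + 2411.2 = 2452.2 MPa

2452.2


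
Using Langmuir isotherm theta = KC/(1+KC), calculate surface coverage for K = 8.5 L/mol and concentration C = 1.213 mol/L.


Langmuir isotherm: theta = K*C / (1 + K*C)
K*C = 8.5 * 1.213 = 10.3105
theta = 10.3105 / (1 + 10.3105) = 10.3105 / 11.3105
theta = 0.9116

0.9116


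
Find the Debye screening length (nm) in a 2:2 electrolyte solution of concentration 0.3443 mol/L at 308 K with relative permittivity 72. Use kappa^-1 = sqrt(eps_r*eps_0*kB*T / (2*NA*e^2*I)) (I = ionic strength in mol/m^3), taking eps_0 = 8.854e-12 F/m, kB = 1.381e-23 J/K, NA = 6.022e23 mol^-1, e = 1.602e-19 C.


Ionic strength I = 0.3443 * 2^2 * 1000 = 1377.2 mol/m^3
kappa^-1 = sqrt(72 * 8.854e-12 * 1.381e-23 * 308 / (2 * 6.022e23 * (1.602e-19)^2 * 1377.2))
kappa^-1 = 0.252 nm

0.252


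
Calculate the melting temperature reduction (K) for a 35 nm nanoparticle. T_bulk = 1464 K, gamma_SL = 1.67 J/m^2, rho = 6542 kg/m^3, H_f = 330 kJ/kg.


Radius R = 35/2 = 17.5 nm = 1.75e-08 m
Convert H_f = 330 kJ/kg = 330000 J/kg
dT = 2 * gamma_SL * T_bulk / (rho * H_f * R)
dT = 2 * 1.67 * 1464 / (6542 * 330000 * 1.75e-08)
dT = 129.4 K

129.4


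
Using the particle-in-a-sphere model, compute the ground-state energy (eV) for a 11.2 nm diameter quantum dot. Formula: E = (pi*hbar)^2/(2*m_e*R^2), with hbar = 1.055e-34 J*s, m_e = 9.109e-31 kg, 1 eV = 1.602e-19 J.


Radius R = 11.2/2 = 5.6 nm = 5.6e-09 m
E = (pi * 1.055e-34)^2 / (2 * 9.109e-31 * (5.6e-09)^2)
E(J) = 1.92277e-21
E = E(J) / 1.602e-19 = 0.012 eV

0.012


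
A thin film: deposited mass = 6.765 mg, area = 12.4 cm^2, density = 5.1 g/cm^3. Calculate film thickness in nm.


Convert: m = 6.765 mg = 6.7650e-06 kg, A = 12.4 cm^2 = 1.2400e-03 m^2, rho = 5.1 g/cm^3 = 5100 kg/m^3
t = m / (A * rho)
t = 6.7650e-06 / (1.2400e-03 * 5100)
t = 1.0697e-06 m = 1069.7 nm

1069.7


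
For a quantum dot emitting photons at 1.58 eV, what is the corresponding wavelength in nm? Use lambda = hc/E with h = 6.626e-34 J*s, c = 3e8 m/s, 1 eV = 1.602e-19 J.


Convert energy: E = 1.58 eV = 1.58 * 1.602e-19 = 2.53116e-19 J
lambda = h*c / E = 6.626e-34 * 3e8 / 2.53116e-19
lambda = 7.85332e-07 m = 785.3 nm

785.3


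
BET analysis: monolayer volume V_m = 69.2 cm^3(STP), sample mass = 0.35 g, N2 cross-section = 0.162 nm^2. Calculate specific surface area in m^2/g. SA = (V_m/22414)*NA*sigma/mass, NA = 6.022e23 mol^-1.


Number of moles in monolayer = V_m / 22414 = 69.2 / 22414 = 0.00308736
Number of molecules = moles * NA = 0.00308736 * 6.022e23
SA = molecules * sigma / mass
SA = (69.2 / 22414) * 6.022e23 * 0.162e-18 / 0.35
SA = 860.5 m^2/g

860.5


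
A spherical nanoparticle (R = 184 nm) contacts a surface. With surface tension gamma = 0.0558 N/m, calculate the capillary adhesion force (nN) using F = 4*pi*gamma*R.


Convert radius: R = 184 nm = 1.84e-07 m
F = 4 * pi * gamma * R
F = 4 * pi * 0.0558 * 1.84e-07
F = 1.29021e-07 N = 129.0214 nN

129.0214


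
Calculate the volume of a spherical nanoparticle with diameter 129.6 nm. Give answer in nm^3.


Radius r = 129.6/2 = 64.8 nm
Volume V = (4/3) * pi * r^3
V = (4/3) * pi * (64.8)^3
V = 1139760.57 nm^3

1139760.57


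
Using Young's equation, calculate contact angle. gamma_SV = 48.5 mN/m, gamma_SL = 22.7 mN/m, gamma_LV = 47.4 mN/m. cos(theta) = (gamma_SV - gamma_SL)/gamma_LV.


cos(theta) = (gamma_SV - gamma_SL) / gamma_LV
cos(theta) = (48.5 - 22.7) / 47.4
cos(theta) = 0.544304
theta = arccos(0.544304) = 57.02 degrees

57.02


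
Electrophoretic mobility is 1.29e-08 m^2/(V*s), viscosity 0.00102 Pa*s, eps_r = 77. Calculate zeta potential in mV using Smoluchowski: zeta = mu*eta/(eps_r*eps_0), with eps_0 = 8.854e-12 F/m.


Smoluchowski equation: zeta = mu * eta / (eps_r * eps_0)
zeta = 1.29e-08 * 0.00102 / (77 * 8.854e-12)
zeta = 0.0193 V = 19.3 mV

19.3


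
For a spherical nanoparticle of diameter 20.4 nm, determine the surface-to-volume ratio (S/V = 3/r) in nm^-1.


Radius r = 20.4/2 = 10.2 nm
S/V = 3 / r = 3 / 10.2
S/V = 0.2941 nm^-1

0.2941


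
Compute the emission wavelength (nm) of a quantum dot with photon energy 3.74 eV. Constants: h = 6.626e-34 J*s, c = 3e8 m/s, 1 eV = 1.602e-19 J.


Convert energy: E = 3.74 eV = 3.74 * 1.602e-19 = 5.99148e-19 J
lambda = h*c / E = 6.626e-34 * 3e8 / 5.99148e-19
lambda = 3.31771e-07 m = 331.8 nm

331.8


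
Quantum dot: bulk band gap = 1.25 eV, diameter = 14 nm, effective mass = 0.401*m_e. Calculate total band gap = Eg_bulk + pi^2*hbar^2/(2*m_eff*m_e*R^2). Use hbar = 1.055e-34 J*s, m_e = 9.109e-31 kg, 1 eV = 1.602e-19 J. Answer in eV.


Radius R = 14/2 nm = 7e-09 m
Confinement energy dE = pi^2 * hbar^2 / (2 * m_eff * m_e * R^2)
dE = pi^2 * (1.055e-34)^2 / (2 * 0.401 * 9.109e-31 * (7e-09)^2) J, divided by 1.602e-19 J/eV
dE = 0.0192 eV
Total band gap = E_g(bulk) + dE = 1.25 + 0.0192 = 1.2692 eV

1.2692


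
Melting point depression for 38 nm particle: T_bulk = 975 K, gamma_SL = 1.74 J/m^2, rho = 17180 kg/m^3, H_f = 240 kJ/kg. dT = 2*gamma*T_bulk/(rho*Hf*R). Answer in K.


Radius R = 38/2 = 19 nm = 1.9e-08 m
Convert H_f = 240 kJ/kg = 240000 J/kg
dT = 2 * gamma_SL * T_bulk / (rho * H_f * R)
dT = 2 * 1.74 * 975 / (17180 * 240000 * 1.9e-08)
dT = 43.3 K

43.3


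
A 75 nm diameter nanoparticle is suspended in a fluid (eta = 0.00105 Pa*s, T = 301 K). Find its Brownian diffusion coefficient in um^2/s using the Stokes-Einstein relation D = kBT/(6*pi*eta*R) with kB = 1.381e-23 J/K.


Radius R = 75/2 = 37.5 nm = 3.75e-08 m
D = kB*T / (6*pi*eta*R)
D = 1.381e-23 * 301 / (6 * pi * 0.00105 * 3.75e-08)
D = 5.60065e-12 m^2/s = 5.601 um^2/s

5.601


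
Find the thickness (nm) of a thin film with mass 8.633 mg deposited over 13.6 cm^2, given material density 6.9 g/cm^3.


Convert: m = 8.633 mg = 8.6330e-06 kg, A = 13.6 cm^2 = 1.3600e-03 m^2, rho = 6.9 g/cm^3 = 6900 kg/m^3
t = m / (A * rho)
t = 8.6330e-06 / (1.3600e-03 * 6900)
t = 9.1997e-07 m = 920.0 nm

920.0


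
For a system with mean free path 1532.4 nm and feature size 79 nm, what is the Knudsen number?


Knudsen number Kn = lambda / L
Kn = 1532.4 / 79
Kn = 19.3975

19.3975


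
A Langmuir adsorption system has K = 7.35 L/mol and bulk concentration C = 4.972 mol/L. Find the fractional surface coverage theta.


Langmuir isotherm: theta = K*C / (1 + K*C)
K*C = 7.35 * 4.972 = 36.5442
theta = 36.5442 / (1 + 36.5442) = 36.5442 / 37.5442
theta = 0.9734

0.9734


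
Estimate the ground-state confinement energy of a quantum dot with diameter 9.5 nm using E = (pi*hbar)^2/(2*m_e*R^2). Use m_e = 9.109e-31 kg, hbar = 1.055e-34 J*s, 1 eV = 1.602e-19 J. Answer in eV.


Radius R = 9.5/2 = 4.75 nm = 4.75e-09 m
E = (pi * 1.055e-34)^2 / (2 * 9.109e-31 * (4.75e-09)^2)
E(J) = 2.67249e-21
E = E(J) / 1.602e-19 = 0.0167 eV

0.0167


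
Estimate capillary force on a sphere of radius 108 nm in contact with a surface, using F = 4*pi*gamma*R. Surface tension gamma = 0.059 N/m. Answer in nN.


Convert radius: R = 108 nm = 1.08e-07 m
F = 4 * pi * gamma * R
F = 4 * pi * 0.059 * 1.08e-07
F = 8.00729e-08 N = 80.0729 nN

80.0729


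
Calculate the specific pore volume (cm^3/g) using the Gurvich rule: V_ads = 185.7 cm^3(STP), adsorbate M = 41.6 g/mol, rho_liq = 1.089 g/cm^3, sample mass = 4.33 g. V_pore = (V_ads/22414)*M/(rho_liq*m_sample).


Moles adsorbed n = V_ads / 22414 = 185.7 / 22414 = 8.285000e-03 mol
Liquid volume V_liq = n * M / rho_liq = 8.285000e-03 * 41.6 / 1.089 = 0.31649 cm^3
Specific pore volume V_pore = V_liq / m_sample = 0.31649 / 4.33
V_pore = 0.0731 cm^3/g

0.0731


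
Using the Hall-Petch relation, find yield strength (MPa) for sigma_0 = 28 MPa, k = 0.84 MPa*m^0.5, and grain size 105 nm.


d = 105 nm = 1.05e-07 m
sqrt(d) = 0.000324037
Hall-Petch contribution = k / sqrt(d) = 0.84 / 0.000324037 = 2592.3 MPa
sigma = sigma_0 + k/sqrt(d) = 28 + 2592.3 = 2620.3 MPa

2620.3


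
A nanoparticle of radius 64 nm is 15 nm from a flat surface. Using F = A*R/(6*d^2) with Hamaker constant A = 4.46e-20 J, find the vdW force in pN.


Convert to SI: R = 64 nm = 6.4e-08 m, d = 15 nm = 1.5e-08 m
F = A * R / (6 * d^2)
F = 4.46e-20 * 6.4e-08 / (6 * (1.5e-08)^2)
F = 2.11437e-12 N = 2.114 pN

2.114


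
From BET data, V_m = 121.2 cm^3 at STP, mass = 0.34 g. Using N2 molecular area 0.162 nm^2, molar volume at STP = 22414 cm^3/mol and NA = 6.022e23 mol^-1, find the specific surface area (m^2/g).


Number of moles in monolayer = V_m / 22414 = 121.2 / 22414 = 0.00540733
Number of molecules = moles * NA = 0.00540733 * 6.022e23
SA = molecules * sigma / mass
SA = (121.2 / 22414) * 6.022e23 * 0.162e-18 / 0.34
SA = 1551.5 m^2/g

1551.5


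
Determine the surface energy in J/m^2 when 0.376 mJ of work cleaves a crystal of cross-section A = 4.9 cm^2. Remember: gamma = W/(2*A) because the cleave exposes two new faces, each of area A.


Convert: A = 4.9 cm^2 = 0.00049 m^2, W = 0.376 mJ = 0.000376 J
Cleaving exposes two faces of area A, so total new surface = 2*A and gamma = W / (2*A)
gamma = 0.000376 / (2 * 0.00049)
gamma = 0.384 J/m^2

0.384


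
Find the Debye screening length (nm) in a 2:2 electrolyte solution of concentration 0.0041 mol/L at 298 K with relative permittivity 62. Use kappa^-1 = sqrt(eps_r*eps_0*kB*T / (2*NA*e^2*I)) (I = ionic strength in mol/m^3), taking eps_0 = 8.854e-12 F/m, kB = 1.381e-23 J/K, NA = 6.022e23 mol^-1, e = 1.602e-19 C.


Ionic strength I = 0.0041 * 2^2 * 1000 = 16.4 mol/m^3
kappa^-1 = sqrt(62 * 8.854e-12 * 1.381e-23 * 298 / (2 * 6.022e23 * (1.602e-19)^2 * 16.4))
kappa^-1 = 2.111 nm

2.111


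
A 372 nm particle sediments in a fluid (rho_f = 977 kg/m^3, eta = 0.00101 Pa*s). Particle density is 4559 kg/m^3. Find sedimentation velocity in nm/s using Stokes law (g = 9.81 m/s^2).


Radius R = 372/2 nm = 1.86e-07 m
Density difference = 4559 - 977 = 3582 kg/m^3
v = 2 * R^2 * (rho_p - rho_f) * g / (9 * eta)
v = 2 * (1.86e-07)^2 * 3582 * 9.81 / (9 * 0.00101)
v = 2.67477e-07 m/s = 267.4771 nm/s

267.4771


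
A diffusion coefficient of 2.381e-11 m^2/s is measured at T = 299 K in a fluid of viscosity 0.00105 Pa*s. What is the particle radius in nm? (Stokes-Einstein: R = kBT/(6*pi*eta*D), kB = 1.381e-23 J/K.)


Stokes-Einstein: R = kB*T / (6*pi*eta*D)
R = 1.381e-23 * 299 / (6 * pi * 0.00105 * 2.381e-11)
R = 8.76224e-09 m = 8.76 nm

8.76


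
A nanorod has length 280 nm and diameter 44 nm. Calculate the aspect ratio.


Aspect ratio AR = length / diameter
AR = 280 / 44
AR = 6.36

6.36


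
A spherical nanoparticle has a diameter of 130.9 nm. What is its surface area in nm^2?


Radius r = 130.9/2 = 65.45 nm
Surface area SA = 4 * pi * r^2
SA = 4 * pi * (65.45)^2
SA = 53830.59 nm^2

53830.59


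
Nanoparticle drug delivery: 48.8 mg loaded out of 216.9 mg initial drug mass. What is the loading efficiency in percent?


Drug loading efficiency = (drug loaded / drug initial) * 100
DLE = 48.8 / 216.9 * 100
DLE = 0.225 * 100
DLE = 22.5%

22.5


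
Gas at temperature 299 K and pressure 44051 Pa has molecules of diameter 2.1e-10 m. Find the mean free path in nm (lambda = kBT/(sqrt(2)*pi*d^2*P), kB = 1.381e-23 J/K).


Mean free path: lambda = kB*T / (sqrt(2) * pi * d^2 * P)
lambda = 1.381e-23 * 299 / (sqrt(2) * pi * (2.1e-10)^2 * 44051)
lambda = 4.78416e-07 m
lambda = 478.42 nm

478.42


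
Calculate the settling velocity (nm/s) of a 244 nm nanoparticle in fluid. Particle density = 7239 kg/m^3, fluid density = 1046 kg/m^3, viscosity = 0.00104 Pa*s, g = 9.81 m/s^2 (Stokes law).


Radius R = 244/2 nm = 1.22e-07 m
Density difference = 7239 - 1046 = 6193 kg/m^3
v = 2 * R^2 * (rho_p - rho_f) * g / (9 * eta)
v = 2 * (1.22e-07)^2 * 6193 * 9.81 / (9 * 0.00104)
v = 1.93216e-07 m/s = 193.2164 nm/s

193.2164


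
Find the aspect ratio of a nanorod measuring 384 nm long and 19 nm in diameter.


Aspect ratio AR = length / diameter
AR = 384 / 19
AR = 20.21

20.21


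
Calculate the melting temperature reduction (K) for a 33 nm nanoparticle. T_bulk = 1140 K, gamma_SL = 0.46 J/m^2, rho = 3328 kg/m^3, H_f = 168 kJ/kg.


Radius R = 33/2 = 16.5 nm = 1.65e-08 m
Convert H_f = 168 kJ/kg = 168000 J/kg
dT = 2 * gamma_SL * T_bulk / (rho * H_f * R)
dT = 2 * 0.46 * 1140 / (3328 * 168000 * 1.65e-08)
dT = 113.7 K

113.7


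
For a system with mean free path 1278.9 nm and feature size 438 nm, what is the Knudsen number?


Knudsen number Kn = lambda / L
Kn = 1278.9 / 438
Kn = 2.9199

2.9199


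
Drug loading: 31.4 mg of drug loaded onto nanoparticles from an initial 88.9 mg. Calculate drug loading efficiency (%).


Drug loading efficiency = (drug loaded / drug initial) * 100
DLE = 31.4 / 88.9 * 100
DLE = 0.3532 * 100
DLE = 35.32%

35.32


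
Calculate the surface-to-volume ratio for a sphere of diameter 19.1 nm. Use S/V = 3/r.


Radius r = 19.1/2 = 9.55 nm
S/V = 3 / r = 3 / 9.55
S/V = 0.3141 nm^-1

0.3141


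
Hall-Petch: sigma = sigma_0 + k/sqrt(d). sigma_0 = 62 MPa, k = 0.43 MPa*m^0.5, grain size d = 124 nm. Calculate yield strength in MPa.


d = 124 nm = 1.24e-07 m
sqrt(d) = 0.0003521363
Hall-Petch contribution = k / sqrt(d) = 0.43 / 0.0003521363 = 1221.1 MPa
sigma = sigma_0 + k/sqrt(d) = 62 + 1221.1 = 1283.1 MPa

1283.1


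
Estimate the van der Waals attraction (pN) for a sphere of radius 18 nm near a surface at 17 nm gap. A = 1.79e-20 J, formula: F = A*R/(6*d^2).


Convert to SI: R = 18 nm = 1.8e-08 m, d = 17 nm = 1.7e-08 m
F = A * R / (6 * d^2)
F = 1.79e-20 * 1.8e-08 / (6 * (1.7e-08)^2)
F = 1.85813e-13 N = 0.186 pN

0.186


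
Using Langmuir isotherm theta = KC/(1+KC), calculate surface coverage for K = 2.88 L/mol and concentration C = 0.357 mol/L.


Langmuir isotherm: theta = K*C / (1 + K*C)
K*C = 2.88 * 0.357 = 1.02816
theta = 1.02816 / (1 + 1.02816) = 1.02816 / 2.02816
theta = 0.5069

0.5069


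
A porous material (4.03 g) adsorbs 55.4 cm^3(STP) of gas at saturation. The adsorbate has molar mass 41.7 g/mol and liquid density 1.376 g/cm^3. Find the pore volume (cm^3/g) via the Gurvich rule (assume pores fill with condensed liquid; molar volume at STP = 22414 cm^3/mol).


Moles adsorbed n = V_ads / 22414 = 55.4 / 22414 = 2.471669e-03 mol
Liquid volume V_liq = n * M / rho_liq = 2.471669e-03 * 41.7 / 1.376 = 0.07490 cm^3
Specific pore volume V_pore = V_liq / m_sample = 0.07490 / 4.03
V_pore = 0.0186 cm^3/g

0.0186


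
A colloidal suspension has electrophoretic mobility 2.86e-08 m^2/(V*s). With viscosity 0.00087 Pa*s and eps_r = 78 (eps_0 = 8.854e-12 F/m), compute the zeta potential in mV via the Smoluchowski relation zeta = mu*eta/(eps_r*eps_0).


Smoluchowski equation: zeta = mu * eta / (eps_r * eps_0)
zeta = 2.86e-08 * 0.00087 / (78 * 8.854e-12)
zeta = 0.036029 V = 36.03 mV

36.03


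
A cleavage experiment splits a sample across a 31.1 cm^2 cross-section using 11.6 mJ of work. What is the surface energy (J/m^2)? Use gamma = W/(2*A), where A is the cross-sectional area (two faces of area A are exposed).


Convert: A = 31.1 cm^2 = 0.00311 m^2, W = 11.6 mJ = 0.0116 J
Cleaving exposes two faces of area A, so total new surface = 2*A and gamma = W / (2*A)
gamma = 0.0116 / (2 * 0.00311)
gamma = 1.865 J/m^2

1.865


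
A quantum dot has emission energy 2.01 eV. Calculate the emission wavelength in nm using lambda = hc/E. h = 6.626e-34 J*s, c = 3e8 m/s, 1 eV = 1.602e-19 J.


Convert energy: E = 2.01 eV = 2.01 * 1.602e-19 = 3.22002e-19 J
lambda = h*c / E = 6.626e-34 * 3e8 / 3.22002e-19
lambda = 6.17325e-07 m = 617.3 nm

617.3


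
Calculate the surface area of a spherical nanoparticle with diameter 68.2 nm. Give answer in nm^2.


Radius r = 68.2/2 = 34.1 nm
Surface area SA = 4 * pi * r^2
SA = 4 * pi * (34.1)^2
SA = 14612.3 nm^2

14612.3


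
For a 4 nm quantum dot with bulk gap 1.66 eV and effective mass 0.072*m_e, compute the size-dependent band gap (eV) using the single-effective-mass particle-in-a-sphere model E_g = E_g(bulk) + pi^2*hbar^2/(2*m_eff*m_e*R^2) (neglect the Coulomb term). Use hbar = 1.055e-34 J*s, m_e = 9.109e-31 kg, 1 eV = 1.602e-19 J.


Radius R = 4/2 nm = 2e-09 m
Confinement energy dE = pi^2 * hbar^2 / (2 * m_eff * m_e * R^2)
dE = pi^2 * (1.055e-34)^2 / (2 * 0.072 * 9.109e-31 * (2e-09)^2) J, divided by 1.602e-19 J/eV
dE = 1.3069 eV
Total band gap = E_g(bulk) + dE = 1.66 + 1.3069 = 2.9669 eV

2.9669


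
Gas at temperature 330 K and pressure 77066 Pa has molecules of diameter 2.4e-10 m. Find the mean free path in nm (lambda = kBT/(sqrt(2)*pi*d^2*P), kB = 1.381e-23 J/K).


Mean free path: lambda = kB*T / (sqrt(2) * pi * d^2 * P)
lambda = 1.381e-23 * 330 / (sqrt(2) * pi * (2.4e-10)^2 * 77066)
lambda = 2.31077e-07 m
lambda = 231.08 nm

231.08


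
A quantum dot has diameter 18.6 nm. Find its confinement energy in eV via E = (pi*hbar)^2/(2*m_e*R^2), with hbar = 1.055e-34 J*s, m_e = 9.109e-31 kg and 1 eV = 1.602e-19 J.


Radius R = 18.6/2 = 9.3 nm = 9.3e-09 m
E = (pi * 1.055e-34)^2 / (2 * 9.109e-31 * (9.3e-09)^2)
E(J) = 6.97169e-22
E = E(J) / 1.602e-19 = 0.0044 eV

0.0044


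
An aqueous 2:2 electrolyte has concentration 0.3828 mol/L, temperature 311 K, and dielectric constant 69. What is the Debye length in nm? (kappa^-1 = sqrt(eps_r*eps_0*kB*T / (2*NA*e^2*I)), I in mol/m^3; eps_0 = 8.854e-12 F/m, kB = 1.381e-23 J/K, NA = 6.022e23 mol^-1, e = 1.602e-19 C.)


Ionic strength I = 0.3828 * 2^2 * 1000 = 1531.2 mol/m^3
kappa^-1 = sqrt(69 * 8.854e-12 * 1.381e-23 * 311 / (2 * 6.022e23 * (1.602e-19)^2 * 1531.2))
kappa^-1 = 0.235 nm

0.235


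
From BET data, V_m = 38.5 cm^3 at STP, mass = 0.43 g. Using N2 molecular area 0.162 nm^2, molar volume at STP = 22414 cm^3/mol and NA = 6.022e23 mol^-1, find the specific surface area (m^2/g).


Number of moles in monolayer = V_m / 22414 = 38.5 / 22414 = 0.00171768
Number of molecules = moles * NA = 0.00171768 * 6.022e23
SA = molecules * sigma / mass
SA = (38.5 / 22414) * 6.022e23 * 0.162e-18 / 0.43
SA = 389.7 m^2/g

389.7


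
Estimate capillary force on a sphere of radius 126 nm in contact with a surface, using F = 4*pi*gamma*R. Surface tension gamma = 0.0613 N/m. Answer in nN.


Convert radius: R = 126 nm = 1.26e-07 m
F = 4 * pi * gamma * R
F = 4 * pi * 0.0613 * 1.26e-07
F = 9.70601e-08 N = 97.0601 nN

97.0601


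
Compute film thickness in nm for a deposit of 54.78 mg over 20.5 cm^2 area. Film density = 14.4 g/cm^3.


Convert: m = 54.78 mg = 5.4780e-05 kg, A = 20.5 cm^2 = 2.0500e-03 m^2, rho = 14.4 g/cm^3 = 14400 kg/m^3
t = m / (A * rho)
t = 5.4780e-05 / (2.0500e-03 * 14400)
t = 1.8557e-06 m = 1855.7 nm

1855.7


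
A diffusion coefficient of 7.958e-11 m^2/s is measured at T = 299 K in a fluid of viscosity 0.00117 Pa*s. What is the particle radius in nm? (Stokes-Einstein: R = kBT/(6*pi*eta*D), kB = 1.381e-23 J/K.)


Stokes-Einstein: R = kB*T / (6*pi*eta*D)
R = 1.381e-23 * 299 / (6 * pi * 0.00117 * 7.958e-11)
R = 2.35274e-09 m = 2.35 nm

2.35


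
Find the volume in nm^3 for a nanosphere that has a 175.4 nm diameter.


Radius r = 175.4/2 = 87.7 nm
Volume V = (4/3) * pi * r^3
V = (4/3) * pi * (87.7)^3
V = 2825448.46 nm^3

2825448.46


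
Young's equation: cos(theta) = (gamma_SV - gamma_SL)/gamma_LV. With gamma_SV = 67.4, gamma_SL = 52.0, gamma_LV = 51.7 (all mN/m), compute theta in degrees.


cos(theta) = (gamma_SV - gamma_SL) / gamma_LV
cos(theta) = (67.4 - 52.0) / 51.7
cos(theta) = 0.297872
theta = arccos(0.297872) = 72.67 degrees

72.67


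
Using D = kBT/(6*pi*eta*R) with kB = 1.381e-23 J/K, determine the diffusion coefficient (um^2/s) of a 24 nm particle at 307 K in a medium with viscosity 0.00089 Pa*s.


Radius R = 24/2 = 12 nm = 1.2e-08 m
D = kB*T / (6*pi*eta*R)
D = 1.381e-23 * 307 / (6 * pi * 0.00089 * 1.2e-08)
D = 2.10601e-11 m^2/s = 21.06 um^2/s

21.06


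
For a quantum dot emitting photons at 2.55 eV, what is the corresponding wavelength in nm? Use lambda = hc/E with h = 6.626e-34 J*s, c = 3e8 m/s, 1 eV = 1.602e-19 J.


Convert energy: E = 2.55 eV = 2.55 * 1.602e-19 = 4.0851e-19 J
lambda = h*c / E = 6.626e-34 * 3e8 / 4.0851e-19
lambda = 4.86598e-07 m = 486.6 nm

486.6


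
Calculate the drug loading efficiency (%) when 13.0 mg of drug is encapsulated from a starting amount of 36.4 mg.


Drug loading efficiency = (drug loaded / drug initial) * 100
DLE = 13.0 / 36.4 * 100
DLE = 0.3571 * 100
DLE = 35.71%

35.71


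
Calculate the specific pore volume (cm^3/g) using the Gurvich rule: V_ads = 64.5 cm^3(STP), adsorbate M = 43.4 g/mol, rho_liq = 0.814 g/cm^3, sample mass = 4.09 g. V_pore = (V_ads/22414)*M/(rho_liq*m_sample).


Moles adsorbed n = V_ads / 22414 = 64.5 / 22414 = 2.877666e-03 mol
Liquid volume V_liq = n * M / rho_liq = 2.877666e-03 * 43.4 / 0.814 = 0.15343 cm^3
Specific pore volume V_pore = V_liq / m_sample = 0.15343 / 4.09
V_pore = 0.0375 cm^3/g

0.0375


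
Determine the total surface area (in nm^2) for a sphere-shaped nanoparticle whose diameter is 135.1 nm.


Radius r = 135.1/2 = 67.55 nm
Surface area SA = 4 * pi * r^2
SA = 4 * pi * (67.55)^2
SA = 57340.38 nm^2

57340.38


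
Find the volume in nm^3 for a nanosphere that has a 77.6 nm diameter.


Radius r = 77.6/2 = 38.8 nm
Volume V = (4/3) * pi * r^3
V = (4/3) * pi * (38.8)^3
V = 244671.73 nm^3

244671.73


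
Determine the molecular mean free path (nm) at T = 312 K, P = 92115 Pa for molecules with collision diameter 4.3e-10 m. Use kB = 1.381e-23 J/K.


Mean free path: lambda = kB*T / (sqrt(2) * pi * d^2 * P)
lambda = 1.381e-23 * 312 / (sqrt(2) * pi * (4.3e-10)^2 * 92115)
lambda = 5.69398e-08 m
lambda = 56.94 nm

56.94


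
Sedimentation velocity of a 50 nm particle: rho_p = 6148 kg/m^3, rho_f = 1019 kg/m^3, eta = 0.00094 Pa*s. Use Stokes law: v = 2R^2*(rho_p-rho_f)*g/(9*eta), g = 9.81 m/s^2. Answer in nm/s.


Radius R = 50/2 nm = 2.5e-08 m
Density difference = 6148 - 1019 = 5129 kg/m^3
v = 2 * R^2 * (rho_p - rho_f) * g / (9 * eta)
v = 2 * (2.5e-08)^2 * 5129 * 9.81 / (9 * 0.00094)
v = 7.43432e-09 m/s = 7.4343 nm/s

7.4343


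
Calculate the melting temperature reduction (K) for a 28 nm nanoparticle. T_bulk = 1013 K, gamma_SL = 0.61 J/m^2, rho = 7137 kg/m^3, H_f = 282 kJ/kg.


Radius R = 28/2 = 14 nm = 1.4e-08 m
Convert H_f = 282 kJ/kg = 282000 J/kg
dT = 2 * gamma_SL * T_bulk / (rho * H_f * R)
dT = 2 * 0.61 * 1013 / (7137 * 282000 * 1.4e-08)
dT = 43.9 K

43.9


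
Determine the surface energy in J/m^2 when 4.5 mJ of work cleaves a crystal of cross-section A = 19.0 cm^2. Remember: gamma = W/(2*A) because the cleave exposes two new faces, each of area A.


Convert: A = 19.0 cm^2 = 0.0019 m^2, W = 4.5 mJ = 0.0045 J
Cleaving exposes two faces of area A, so total new surface = 2*A and gamma = W / (2*A)
gamma = 0.0045 / (2 * 0.0019)
gamma = 1.184 J/m^2

1.184


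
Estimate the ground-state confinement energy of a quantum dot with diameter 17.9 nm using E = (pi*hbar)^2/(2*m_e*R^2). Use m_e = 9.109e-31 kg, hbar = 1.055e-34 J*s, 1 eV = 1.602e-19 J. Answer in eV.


Radius R = 17.9/2 = 8.95 nm = 8.95e-09 m
E = (pi * 1.055e-34)^2 / (2 * 9.109e-31 * (8.95e-09)^2)
E(J) = 7.52762e-22
E = E(J) / 1.602e-19 = 0.0047 eV

0.0047


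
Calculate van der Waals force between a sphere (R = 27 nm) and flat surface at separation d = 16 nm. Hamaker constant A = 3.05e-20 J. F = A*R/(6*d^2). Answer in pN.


Convert to SI: R = 27 nm = 2.7e-08 m, d = 16 nm = 1.6e-08 m
F = A * R / (6 * d^2)
F = 3.05e-20 * 2.7e-08 / (6 * (1.6e-08)^2)
F = 5.36133e-13 N = 0.536 pN

0.536


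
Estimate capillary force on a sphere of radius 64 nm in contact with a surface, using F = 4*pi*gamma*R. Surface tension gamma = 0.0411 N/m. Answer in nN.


Convert radius: R = 64 nm = 6.4e-08 m
F = 4 * pi * gamma * R
F = 4 * pi * 0.0411 * 6.4e-08
F = 3.30546e-08 N = 33.0546 nN

33.0546


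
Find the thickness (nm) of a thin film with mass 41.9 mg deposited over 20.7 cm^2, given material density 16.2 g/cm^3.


Convert: m = 41.9 mg = 4.1900e-05 kg, A = 20.7 cm^2 = 2.0700e-03 m^2, rho = 16.2 g/cm^3 = 16200 kg/m^3
t = m / (A * rho)
t = 4.1900e-05 / (2.0700e-03 * 16200)
t = 1.2495e-06 m = 1249.5 nm

1249.5


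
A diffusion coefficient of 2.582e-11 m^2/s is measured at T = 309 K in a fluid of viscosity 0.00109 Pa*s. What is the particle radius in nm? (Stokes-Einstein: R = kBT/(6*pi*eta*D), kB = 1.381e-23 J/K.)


Stokes-Einstein: R = kB*T / (6*pi*eta*D)
R = 1.381e-23 * 309 / (6 * pi * 0.00109 * 2.582e-11)
R = 8.04393e-09 m = 8.04 nm

8.04


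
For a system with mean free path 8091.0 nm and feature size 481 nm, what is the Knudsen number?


Knudsen number Kn = lambda / L
Kn = 8091.0 / 481
Kn = 16.8212

16.8212


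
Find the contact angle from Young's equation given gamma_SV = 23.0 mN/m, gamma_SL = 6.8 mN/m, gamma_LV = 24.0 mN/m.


cos(theta) = (gamma_SV - gamma_SL) / gamma_LV
cos(theta) = (23.0 - 6.8) / 24.0
cos(theta) = 0.675
theta = arccos(0.675) = 47.55 degrees

47.55


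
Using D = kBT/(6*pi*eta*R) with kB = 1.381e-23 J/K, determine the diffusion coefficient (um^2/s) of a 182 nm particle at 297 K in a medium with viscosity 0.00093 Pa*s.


Radius R = 182/2 = 91 nm = 9.1e-08 m
D = kB*T / (6*pi*eta*R)
D = 1.381e-23 * 297 / (6 * pi * 0.00093 * 9.1e-08)
D = 2.57113e-12 m^2/s = 2.571 um^2/s

2.571


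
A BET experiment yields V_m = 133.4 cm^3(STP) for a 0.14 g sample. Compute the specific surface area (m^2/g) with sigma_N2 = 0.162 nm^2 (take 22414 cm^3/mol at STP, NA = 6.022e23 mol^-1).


Number of moles in monolayer = V_m / 22414 = 133.4 / 22414 = 0.00595164
Number of molecules = moles * NA = 0.00595164 * 6.022e23
SA = molecules * sigma / mass
SA = (133.4 / 22414) * 6.022e23 * 0.162e-18 / 0.14
SA = 4147.3 m^2/g

4147.3


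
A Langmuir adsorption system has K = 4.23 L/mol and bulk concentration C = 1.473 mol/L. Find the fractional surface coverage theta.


Langmuir isotherm: theta = K*C / (1 + K*C)
K*C = 4.23 * 1.473 = 6.23079
theta = 6.23079 / (1 + 6.23079) = 6.23079 / 7.23079
theta = 0.8617

0.8617


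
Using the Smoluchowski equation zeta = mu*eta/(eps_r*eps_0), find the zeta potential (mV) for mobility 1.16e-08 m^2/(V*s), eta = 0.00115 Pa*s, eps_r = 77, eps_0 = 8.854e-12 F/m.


Smoluchowski equation: zeta = mu * eta / (eps_r * eps_0)
zeta = 1.16e-08 * 0.00115 / (77 * 8.854e-12)
zeta = 0.019567 V = 19.57 mV

19.57


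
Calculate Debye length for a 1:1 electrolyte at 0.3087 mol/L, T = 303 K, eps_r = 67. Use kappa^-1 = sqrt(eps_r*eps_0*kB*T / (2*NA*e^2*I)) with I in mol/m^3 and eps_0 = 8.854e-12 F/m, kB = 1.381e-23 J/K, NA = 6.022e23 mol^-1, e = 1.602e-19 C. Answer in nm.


Ionic strength I = 0.3087 * 1^2 * 1000 = 308.7 mol/m^3
kappa^-1 = sqrt(67 * 8.854e-12 * 1.381e-23 * 303 / (2 * 6.022e23 * (1.602e-19)^2 * 308.7))
kappa^-1 = 0.51 nm

0.51


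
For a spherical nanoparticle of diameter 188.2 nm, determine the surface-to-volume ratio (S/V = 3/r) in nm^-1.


Radius r = 188.2/2 = 94.1 nm
S/V = 3 / r = 3 / 94.1
S/V = 0.0319 nm^-1

0.0319


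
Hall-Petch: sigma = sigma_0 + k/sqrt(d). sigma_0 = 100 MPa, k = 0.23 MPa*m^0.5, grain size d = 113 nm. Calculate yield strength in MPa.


d = 113 nm = 1.13e-07 m
sqrt(d) = 0.0003361547
Hall-Petch contribution = k / sqrt(d) = 0.23 / 0.0003361547 = 684.2 MPa
sigma = sigma_0 + k/sqrt(d) = 100 + 684.2 = 784.2 MPa

784.2


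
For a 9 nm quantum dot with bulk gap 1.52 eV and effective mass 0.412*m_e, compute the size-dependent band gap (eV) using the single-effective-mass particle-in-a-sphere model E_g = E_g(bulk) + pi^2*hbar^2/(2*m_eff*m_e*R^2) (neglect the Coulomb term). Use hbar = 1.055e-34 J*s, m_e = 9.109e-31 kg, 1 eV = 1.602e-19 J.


Radius R = 9/2 nm = 4.5e-09 m
Confinement energy dE = pi^2 * hbar^2 / (2 * m_eff * m_e * R^2)
dE = pi^2 * (1.055e-34)^2 / (2 * 0.412 * 9.109e-31 * (4.5e-09)^2) J, divided by 1.602e-19 J/eV
dE = 0.0451 eV
Total band gap = E_g(bulk) + dE = 1.52 + 0.0451 = 1.5651 eV

1.5651


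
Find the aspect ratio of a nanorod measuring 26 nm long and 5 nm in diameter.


Aspect ratio AR = length / diameter
AR = 26 / 5
AR = 5.2

5.2


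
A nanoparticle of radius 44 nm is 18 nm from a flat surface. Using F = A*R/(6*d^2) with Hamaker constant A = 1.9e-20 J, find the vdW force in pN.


Convert to SI: R = 44 nm = 4.4e-08 m, d = 18 nm = 1.8e-08 m
F = A * R / (6 * d^2)
F = 1.9e-20 * 4.4e-08 / (6 * (1.8e-08)^2)
F = 4.30041e-13 N = 0.43 pN

0.43


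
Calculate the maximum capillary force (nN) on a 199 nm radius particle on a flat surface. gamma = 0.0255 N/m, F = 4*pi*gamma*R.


Convert radius: R = 199 nm = 1.99e-07 m
F = 4 * pi * gamma * R
F = 4 * pi * 0.0255 * 1.99e-07
F = 6.3768e-08 N = 63.768 nN

63.768


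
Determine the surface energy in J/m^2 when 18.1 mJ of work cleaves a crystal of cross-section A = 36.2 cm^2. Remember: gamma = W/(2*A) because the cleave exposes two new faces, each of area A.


Convert: A = 36.2 cm^2 = 0.00362 m^2, W = 18.1 mJ = 0.0181 J
Cleaving exposes two faces of area A, so total new surface = 2*A and gamma = W / (2*A)
gamma = 0.0181 / (2 * 0.00362)
gamma = 2.5 J/m^2

2.5


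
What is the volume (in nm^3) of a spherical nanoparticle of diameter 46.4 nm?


Radius r = 46.4/2 = 23.2 nm
Volume V = (4/3) * pi * r^3
V = (4/3) * pi * (23.2)^3
V = 52306.13 nm^3

52306.13


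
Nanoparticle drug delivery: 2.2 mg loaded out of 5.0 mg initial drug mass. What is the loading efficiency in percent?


Drug loading efficiency = (drug loaded / drug initial) * 100
DLE = 2.2 / 5.0 * 100
DLE = 0.44 * 100
DLE = 44.0%

44.0


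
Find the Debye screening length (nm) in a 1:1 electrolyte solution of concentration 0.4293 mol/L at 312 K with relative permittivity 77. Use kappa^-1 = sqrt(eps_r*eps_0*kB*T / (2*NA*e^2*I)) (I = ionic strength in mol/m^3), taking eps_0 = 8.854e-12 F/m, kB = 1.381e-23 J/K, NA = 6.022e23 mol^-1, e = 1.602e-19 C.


Ionic strength I = 0.4293 * 1^2 * 1000 = 429.3 mol/m^3
kappa^-1 = sqrt(77 * 8.854e-12 * 1.381e-23 * 312 / (2 * 6.022e23 * (1.602e-19)^2 * 429.3))
kappa^-1 = 0.471 nm

0.471


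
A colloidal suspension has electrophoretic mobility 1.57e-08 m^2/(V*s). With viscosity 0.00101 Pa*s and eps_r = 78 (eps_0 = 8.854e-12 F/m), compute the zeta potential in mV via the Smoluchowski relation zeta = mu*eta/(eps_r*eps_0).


Smoluchowski equation: zeta = mu * eta / (eps_r * eps_0)
zeta = 1.57e-08 * 0.00101 / (78 * 8.854e-12)
zeta = 0.022961 V = 22.96 mV

22.96


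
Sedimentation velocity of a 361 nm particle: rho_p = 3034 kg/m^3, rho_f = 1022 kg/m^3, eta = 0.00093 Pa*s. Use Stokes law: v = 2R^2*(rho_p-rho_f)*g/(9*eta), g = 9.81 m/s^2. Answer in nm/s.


Radius R = 361/2 nm = 1.805e-07 m
Density difference = 3034 - 1022 = 2012 kg/m^3
v = 2 * R^2 * (rho_p - rho_f) * g / (9 * eta)
v = 2 * (1.805e-07)^2 * 2012 * 9.81 / (9 * 0.00093)
v = 1.53658e-07 m/s = 153.6583 nm/s

153.6583


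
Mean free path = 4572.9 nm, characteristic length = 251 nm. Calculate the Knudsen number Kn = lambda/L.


Knudsen number Kn = lambda / L
Kn = 4572.9 / 251
Kn = 18.2187

18.2187


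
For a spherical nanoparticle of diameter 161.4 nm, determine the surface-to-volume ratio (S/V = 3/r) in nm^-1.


Radius r = 161.4/2 = 80.7 nm
S/V = 3 / r = 3 / 80.7
S/V = 0.0372 nm^-1

0.0372


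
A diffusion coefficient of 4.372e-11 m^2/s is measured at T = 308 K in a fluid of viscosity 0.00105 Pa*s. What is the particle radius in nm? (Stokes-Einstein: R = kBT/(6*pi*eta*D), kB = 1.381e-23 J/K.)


Stokes-Einstein: R = kB*T / (6*pi*eta*D)
R = 1.381e-23 * 308 / (6 * pi * 0.00105 * 4.372e-11)
R = 4.91557e-09 m = 4.92 nm

4.92


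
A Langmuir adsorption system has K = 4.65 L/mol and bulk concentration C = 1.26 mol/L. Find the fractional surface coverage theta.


Langmuir isotherm: theta = K*C / (1 + K*C)
K*C = 4.65 * 1.26 = 5.859
theta = 5.859 / (1 + 5.859) = 5.859 / 6.859
theta = 0.8542

0.8542


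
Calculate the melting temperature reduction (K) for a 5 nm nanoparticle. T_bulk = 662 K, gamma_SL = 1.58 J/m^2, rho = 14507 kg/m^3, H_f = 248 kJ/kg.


Radius R = 5/2 = 2.5 nm = 2.5e-09 m
Convert H_f = 248 kJ/kg = 248000 J/kg
dT = 2 * gamma_SL * T_bulk / (rho * H_f * R)
dT = 2 * 1.58 * 662 / (14507 * 248000 * 2.5e-09)
dT = 232.6 K

232.6


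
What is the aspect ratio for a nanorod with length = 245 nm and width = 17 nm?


Aspect ratio AR = length / diameter
AR = 245 / 17
AR = 14.41

14.41


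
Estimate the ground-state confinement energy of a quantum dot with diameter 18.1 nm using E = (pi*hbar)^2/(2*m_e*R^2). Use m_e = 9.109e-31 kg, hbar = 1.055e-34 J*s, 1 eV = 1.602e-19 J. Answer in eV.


Radius R = 18.1/2 = 9.05 nm = 9.05e-09 m
E = (pi * 1.055e-34)^2 / (2 * 9.109e-31 * (9.05e-09)^2)
E(J) = 7.36219e-22
E = E(J) / 1.602e-19 = 0.0046 eV

0.0046


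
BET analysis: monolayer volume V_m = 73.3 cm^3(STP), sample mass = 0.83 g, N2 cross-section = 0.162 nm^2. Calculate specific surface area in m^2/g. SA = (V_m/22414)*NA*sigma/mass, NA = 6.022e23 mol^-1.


Number of moles in monolayer = V_m / 22414 = 73.3 / 22414 = 0.00327028
Number of molecules = moles * NA = 0.00327028 * 6.022e23
SA = molecules * sigma / mass
SA = (73.3 / 22414) * 6.022e23 * 0.162e-18 / 0.83
SA = 384.4 m^2/g

384.4


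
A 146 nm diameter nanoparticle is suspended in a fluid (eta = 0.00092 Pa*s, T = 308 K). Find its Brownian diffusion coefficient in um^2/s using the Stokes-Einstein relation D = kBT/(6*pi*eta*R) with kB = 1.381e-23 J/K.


Radius R = 146/2 = 73 nm = 7.3e-08 m
D = kB*T / (6*pi*eta*R)
D = 1.381e-23 * 308 / (6 * pi * 0.00092 * 7.3e-08)
D = 3.35995e-12 m^2/s = 3.36 um^2/s

3.36


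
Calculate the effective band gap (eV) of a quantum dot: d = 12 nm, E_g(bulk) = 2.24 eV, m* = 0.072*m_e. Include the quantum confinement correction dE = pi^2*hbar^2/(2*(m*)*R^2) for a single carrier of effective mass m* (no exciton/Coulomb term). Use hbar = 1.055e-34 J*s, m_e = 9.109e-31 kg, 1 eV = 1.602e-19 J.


Radius R = 12/2 nm = 6e-09 m
Confinement energy dE = pi^2 * hbar^2 / (2 * m_eff * m_e * R^2)
dE = pi^2 * (1.055e-34)^2 / (2 * 0.072 * 9.109e-31 * (6e-09)^2) J, divided by 1.602e-19 J/eV
dE = 0.1452 eV
Total band gap = E_g(bulk) + dE = 2.24 + 0.1452 = 2.3852 eV

2.3852


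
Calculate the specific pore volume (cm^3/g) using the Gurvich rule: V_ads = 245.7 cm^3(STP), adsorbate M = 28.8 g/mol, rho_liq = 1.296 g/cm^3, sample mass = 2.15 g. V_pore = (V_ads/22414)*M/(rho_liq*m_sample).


Moles adsorbed n = V_ads / 22414 = 245.7 / 22414 = 1.096190e-02 mol
Liquid volume V_liq = n * M / rho_liq = 1.096190e-02 * 28.8 / 1.296 = 0.24360 cm^3
Specific pore volume V_pore = V_liq / m_sample = 0.24360 / 2.15
V_pore = 0.1133 cm^3/g

0.1133


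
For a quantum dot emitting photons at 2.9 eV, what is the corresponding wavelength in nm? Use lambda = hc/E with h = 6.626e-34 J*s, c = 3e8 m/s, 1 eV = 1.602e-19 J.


Convert energy: E = 2.9 eV = 2.9 * 1.602e-19 = 4.6458e-19 J
lambda = h*c / E = 6.626e-34 * 3e8 / 4.6458e-19
lambda = 4.2787e-07 m = 427.9 nm

427.9


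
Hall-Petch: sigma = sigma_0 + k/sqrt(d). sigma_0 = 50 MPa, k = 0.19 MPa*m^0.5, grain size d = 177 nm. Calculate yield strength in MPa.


d = 177 nm = 1.77e-07 m
sqrt(d) = 0.0004207137
Hall-Petch contribution = k / sqrt(d) = 0.19 / 0.0004207137 = 451.6 MPa
sigma = sigma_0 + k/sqrt(d) = 50 + 451.6 = 501.6 MPa

501.6


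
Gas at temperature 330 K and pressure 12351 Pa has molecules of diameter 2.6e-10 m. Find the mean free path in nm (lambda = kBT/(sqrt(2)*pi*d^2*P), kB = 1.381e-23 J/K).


Mean free path: lambda = kB*T / (sqrt(2) * pi * d^2 * P)
lambda = 1.381e-23 * 330 / (sqrt(2) * pi * (2.6e-10)^2 * 12351)
lambda = 1.22855e-06 m
lambda = 1228.55 nm

1228.55


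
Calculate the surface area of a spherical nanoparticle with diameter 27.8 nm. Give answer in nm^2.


Radius r = 27.8/2 = 13.9 nm
Surface area SA = 4 * pi * r^2
SA = 4 * pi * (13.9)^2
SA = 2427.95 nm^2

2427.95


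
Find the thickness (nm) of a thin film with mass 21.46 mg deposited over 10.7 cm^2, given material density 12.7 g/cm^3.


Convert: m = 21.46 mg = 2.1460e-05 kg, A = 10.7 cm^2 = 1.0700e-03 m^2, rho = 12.7 g/cm^3 = 12700 kg/m^3
t = m / (A * rho)
t = 2.1460e-05 / (1.0700e-03 * 12700)
t = 1.5792e-06 m = 1579.2 nm

1579.2


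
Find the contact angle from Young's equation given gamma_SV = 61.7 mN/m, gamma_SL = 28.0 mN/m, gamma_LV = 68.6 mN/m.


cos(theta) = (gamma_SV - gamma_SL) / gamma_LV
cos(theta) = (61.7 - 28.0) / 68.6
cos(theta) = 0.491254
theta = arccos(0.491254) = 60.58 degrees

60.58


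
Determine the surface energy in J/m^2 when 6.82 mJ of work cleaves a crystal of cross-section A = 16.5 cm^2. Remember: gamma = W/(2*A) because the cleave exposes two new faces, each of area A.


Convert: A = 16.5 cm^2 = 0.00165 m^2, W = 6.82 mJ = 0.00682 J
Cleaving exposes two faces of area A, so total new surface = 2*A and gamma = W / (2*A)
gamma = 0.00682 / (2 * 0.00165)
gamma = 2.067 J/m^2

2.067


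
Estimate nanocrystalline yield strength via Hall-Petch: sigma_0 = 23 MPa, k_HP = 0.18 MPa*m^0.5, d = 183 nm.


d = 183 nm = 1.83e-07 m
sqrt(d) = 0.000427785
Hall-Petch contribution = k / sqrt(d) = 0.18 / 0.000427785 = 420.8 MPa
sigma = sigma_0 + k/sqrt(d) = 23 + 420.8 = 443.8 MPa

443.8


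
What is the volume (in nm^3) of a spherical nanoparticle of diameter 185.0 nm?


Radius r = 185.0/2 = 92.5 nm
Volume V = (4/3) * pi * r^3
V = (4/3) * pi * (92.5)^3
V = 3315231.1 nm^3

3315231.1


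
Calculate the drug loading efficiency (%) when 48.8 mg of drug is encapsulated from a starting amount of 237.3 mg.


Drug loading efficiency = (drug loaded / drug initial) * 100
DLE = 48.8 / 237.3 * 100
DLE = 0.2056 * 100
DLE = 20.56%

20.56


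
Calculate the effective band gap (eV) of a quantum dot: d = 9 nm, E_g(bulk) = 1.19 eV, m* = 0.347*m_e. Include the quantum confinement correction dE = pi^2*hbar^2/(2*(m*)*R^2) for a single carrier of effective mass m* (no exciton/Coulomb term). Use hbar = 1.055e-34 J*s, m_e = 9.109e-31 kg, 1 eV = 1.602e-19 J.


Radius R = 9/2 nm = 4.5e-09 m
Confinement energy dE = pi^2 * hbar^2 / (2 * m_eff * m_e * R^2)
dE = pi^2 * (1.055e-34)^2 / (2 * 0.347 * 9.109e-31 * (4.5e-09)^2) J, divided by 1.602e-19 J/eV
dE = 0.0536 eV
Total band gap = E_g(bulk) + dE = 1.19 + 0.0536 = 1.2436 eV

1.2436


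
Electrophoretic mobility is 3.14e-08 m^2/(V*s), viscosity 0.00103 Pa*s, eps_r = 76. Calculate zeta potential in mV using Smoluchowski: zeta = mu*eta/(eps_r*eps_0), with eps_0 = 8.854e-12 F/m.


Smoluchowski equation: zeta = mu * eta / (eps_r * eps_0)
zeta = 3.14e-08 * 0.00103 / (76 * 8.854e-12)
zeta = 0.048063 V = 48.06 mV

48.06


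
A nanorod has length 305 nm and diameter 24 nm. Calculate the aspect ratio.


Aspect ratio AR = length / diameter
AR = 305 / 24
AR = 12.71

12.71
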